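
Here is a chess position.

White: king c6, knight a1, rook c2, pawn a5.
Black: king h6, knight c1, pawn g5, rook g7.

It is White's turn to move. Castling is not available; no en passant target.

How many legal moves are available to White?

White to move; king on c6.
In check: no.
Legal moves: Kd6, Kb6, Kd5, Kc5, Kb5, Rc5, Rc4, Rc3, Rh2+, Rg2, Rf2, Re2, Rd2, Rb2, Ra2, Rxc1, Nb3, a6.
Count: 18.

18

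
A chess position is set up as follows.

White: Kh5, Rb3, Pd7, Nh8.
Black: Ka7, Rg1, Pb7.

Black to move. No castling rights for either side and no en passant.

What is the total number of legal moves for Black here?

19

Black to move; king on a7.
In check: no.
Legal moves: Kb8, Ka8, Ka6, Rg8, Rg7, Rg6, Rg5+, Rg4, Rg3, Rg2, Rh1+, Rf1, Re1, Rd1, Rc1, Rb1, Ra1, b6, b5.
Count: 19.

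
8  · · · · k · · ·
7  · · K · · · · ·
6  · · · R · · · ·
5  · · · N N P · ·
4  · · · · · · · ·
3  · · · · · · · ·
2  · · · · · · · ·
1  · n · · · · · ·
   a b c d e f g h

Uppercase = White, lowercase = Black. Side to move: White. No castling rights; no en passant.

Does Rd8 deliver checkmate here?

After Rd8: black king on e8; in check: yes, from the white rook on d8.
King squares — d7: attacked by Ne5; e7: attacked by Nd5; f7: attacked by Ne5; d8: attacked by Kc7; f8: attacked by Rd8.
Black has no legal moves → checkmate.

yes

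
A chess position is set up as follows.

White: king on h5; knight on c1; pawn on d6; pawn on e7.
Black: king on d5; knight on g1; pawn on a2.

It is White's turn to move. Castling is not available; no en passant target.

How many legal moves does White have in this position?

14

White to move; king on h5.
In check: no.
Legal moves: Kh6, Kg6, Kg5, Kh4, Kg4, Nd3, Nb3, Ne2, Nxa2, e8=Q, e8=R, e8=B, e8=N, d7.
Count: 14.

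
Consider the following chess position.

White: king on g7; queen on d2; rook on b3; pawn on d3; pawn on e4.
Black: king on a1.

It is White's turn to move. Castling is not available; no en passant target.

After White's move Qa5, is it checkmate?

yes

After Qa5: black king on a1; in check: yes, from the white queen on a5.
King squares — b1: attacked by Rb3; a2: attacked by Qa5; b2: attacked by Rb3.
Black has no legal moves → checkmate.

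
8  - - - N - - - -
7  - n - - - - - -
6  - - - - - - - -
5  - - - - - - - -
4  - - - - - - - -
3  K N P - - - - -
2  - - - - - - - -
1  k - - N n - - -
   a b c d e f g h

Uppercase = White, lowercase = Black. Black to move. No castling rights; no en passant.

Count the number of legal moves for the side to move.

Black to move; king on a1.
In check: yes, from the white knight on b3.
Legal moves: Kb1.
Count: 1.

1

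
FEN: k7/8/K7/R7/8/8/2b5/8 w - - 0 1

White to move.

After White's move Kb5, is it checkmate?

After Kb5: black king on a8; in check: yes, from the white rook on a5.
Black has 2 legal replies: Kb8, Kb7.
In check but a legal move exists → not checkmate.

no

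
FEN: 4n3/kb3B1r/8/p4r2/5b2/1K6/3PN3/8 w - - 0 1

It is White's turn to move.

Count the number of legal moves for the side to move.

22

White to move; king on b3.
In check: no.
Legal moves: Bg8, Bxe8, Bg6, Be6, Bh5, Bd5, Bc4, Kc4, Ka4, Kc3, Ka3, Kc2, Kb2, Ka2, Nxf4, Nd4, Ng3, Nc3, Ng1, Nc1, d3, d4.
Count: 22.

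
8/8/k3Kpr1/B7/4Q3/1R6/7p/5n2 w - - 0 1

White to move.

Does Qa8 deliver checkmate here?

yes

After Qa8: black king on a6; in check: yes, from the white queen on a8.
King squares — a5: attacked by Qa8; b5: attacked by Rb3; b6: attacked by Rb3; a7: attacked by Qa8; b7: attacked by Rb3.
Black has no legal moves → checkmate.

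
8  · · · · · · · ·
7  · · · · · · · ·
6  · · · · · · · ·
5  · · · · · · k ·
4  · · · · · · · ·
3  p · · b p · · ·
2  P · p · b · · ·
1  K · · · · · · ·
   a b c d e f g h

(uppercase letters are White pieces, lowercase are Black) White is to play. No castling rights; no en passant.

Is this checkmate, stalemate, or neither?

White to move; white king on a1.
In check: no.
King squares — b1: attacked by Pc2; a2: own pawn; b2: attacked by Pa3.
Legal moves for White: none.
Not in check and no legal moves → stalemate.

stalemate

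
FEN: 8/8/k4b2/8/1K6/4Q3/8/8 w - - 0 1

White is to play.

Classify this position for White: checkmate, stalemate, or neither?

neither

White to move; white king on b4.
In check: no.
Legal moves for White include: Kc5, Kc4, Ka4, Kb3, Ka3, Qe8, Qe7, Qa7+, Qh6, Qe6+, Qb6+, Qg5, Qe5, Qc5, Qf4, Qe4, Qd4, Qh3, ... (list truncated; more exist).
White has legal moves and is not in check → neither.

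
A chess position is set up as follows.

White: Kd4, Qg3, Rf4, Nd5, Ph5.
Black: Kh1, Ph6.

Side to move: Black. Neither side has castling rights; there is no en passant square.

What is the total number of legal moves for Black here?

0

Black to move; king on h1.
In check: no.
Legal moves: none.
Count: 0.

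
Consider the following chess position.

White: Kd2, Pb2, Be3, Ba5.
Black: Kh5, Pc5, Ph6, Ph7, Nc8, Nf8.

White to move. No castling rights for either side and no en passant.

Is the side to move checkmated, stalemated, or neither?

neither

White to move; white king on d2.
In check: no.
Legal moves for White include: Bd8, Bc7, Bb6, Bb4, Bc3, Bxh6, Bg5, Bxc5, Bf4, Bd4, Bf2, Bg1, Kd3, Kc3, Ke2, Kc2, Ke1, Kd1, ... (list truncated; more exist).
White has legal moves and is not in check → neither.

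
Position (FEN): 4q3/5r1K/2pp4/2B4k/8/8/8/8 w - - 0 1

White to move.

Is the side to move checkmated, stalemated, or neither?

checkmate

White to move; white king on h7.
In check: yes, from the black rook on f7.
King squares — g6: attacked by Kh5; h6: attacked by Kh5; g7: attacked by Rf7; g8: attacked by Qe8; h8: attacked by Qe8.
Legal moves for White: none.
In check with no legal moves → checkmate.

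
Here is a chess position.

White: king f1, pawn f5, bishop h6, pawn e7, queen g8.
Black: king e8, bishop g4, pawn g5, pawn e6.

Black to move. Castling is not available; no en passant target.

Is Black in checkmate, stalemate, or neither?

Black to move; black king on e8.
In check: yes, from the white queen on g8.
King squares — d7: available; e7: available; f7: attacked by Qg8; d8: attacked by Pe7; f8: attacked by Bh6.
Legal moves for Black: Kxe7, Kd7.
Black is in check but has 2 legal moves → neither.

neither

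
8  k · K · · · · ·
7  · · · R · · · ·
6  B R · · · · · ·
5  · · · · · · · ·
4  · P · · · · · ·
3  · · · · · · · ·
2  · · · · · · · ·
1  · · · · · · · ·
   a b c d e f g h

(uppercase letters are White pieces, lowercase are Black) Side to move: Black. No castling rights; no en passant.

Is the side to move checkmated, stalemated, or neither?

Black to move; black king on a8.
In check: no.
King squares — a7: attacked by Rd7; b7: attacked by Ba6; b8: attacked by Rb6.
Legal moves for Black: none.
Not in check and no legal moves → stalemate.

stalemate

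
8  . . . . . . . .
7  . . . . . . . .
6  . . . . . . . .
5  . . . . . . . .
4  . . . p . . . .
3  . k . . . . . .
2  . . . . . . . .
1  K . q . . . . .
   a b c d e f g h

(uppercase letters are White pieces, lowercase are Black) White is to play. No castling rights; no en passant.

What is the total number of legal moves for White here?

White to move; king on a1.
In check: yes, from the black queen on c1.
Legal moves: none.
Count: 0.

0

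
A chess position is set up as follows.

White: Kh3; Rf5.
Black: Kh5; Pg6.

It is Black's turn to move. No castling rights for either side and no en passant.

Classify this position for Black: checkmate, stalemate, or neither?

Black to move; black king on h5.
In check: yes, from the white rook on f5.
King squares — g4: attacked by Kh3; h4: attacked by Kh3; g5: attacked by Rf5; g6: own pawn; h6: available.
Legal moves for Black: Kh6, gxf5, g5.
Black is in check but has 3 legal moves → neither.

neither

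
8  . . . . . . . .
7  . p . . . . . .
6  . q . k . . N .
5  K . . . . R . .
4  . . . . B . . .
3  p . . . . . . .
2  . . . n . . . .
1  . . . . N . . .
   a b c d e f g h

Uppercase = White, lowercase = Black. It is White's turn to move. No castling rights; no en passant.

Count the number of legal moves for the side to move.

2

White to move; king on a5.
In check: yes, from the black queen on b6.
Legal moves: Kxb6, Ka4.
Count: 2.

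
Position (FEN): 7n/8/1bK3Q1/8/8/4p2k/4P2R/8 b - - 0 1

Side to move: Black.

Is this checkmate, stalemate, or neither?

Black to move; black king on h3.
In check: yes, from the white rook on h2.
King squares — g2: attacked by Rh2; h2: available; g3: attacked by Qg6; g4: attacked by Qg6; h4: attacked by Rh2.
Legal moves for Black: Kxh2.
Black is in check but has 1 legal move → neither.

neither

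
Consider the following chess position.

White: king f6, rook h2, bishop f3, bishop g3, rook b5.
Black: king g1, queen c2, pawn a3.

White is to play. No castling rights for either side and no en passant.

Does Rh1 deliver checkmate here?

After Rh1: black king on g1; in check: yes, from the white rook on h1.
King squares — f1: attacked by Rh1; h1: attacked by Bf3; f2: attacked by Bg3; g2: attacked by Bf3; h2: attacked by Rh1.
Black has no legal moves → checkmate.

yes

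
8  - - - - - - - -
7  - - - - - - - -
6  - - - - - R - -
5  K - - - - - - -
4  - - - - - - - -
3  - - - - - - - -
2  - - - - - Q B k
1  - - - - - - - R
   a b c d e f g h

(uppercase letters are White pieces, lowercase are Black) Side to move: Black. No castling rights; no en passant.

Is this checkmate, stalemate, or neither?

checkmate

Black to move; black king on h2.
In check: yes, from the white rook on h1.
King squares — g1: attacked by Rh1; h1: attacked by Bg2; g2: attacked by Qf2; g3: attacked by Qf2; h3: attacked by Rh1.
Legal moves for Black: none.
In check with no legal moves → checkmate.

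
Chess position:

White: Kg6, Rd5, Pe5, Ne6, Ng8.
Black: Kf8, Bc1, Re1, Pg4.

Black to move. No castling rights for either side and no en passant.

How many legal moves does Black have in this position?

Black to move; king on f8.
In check: yes, from the white knight on e6.
Legal moves: Kxg8, Ke8.
Count: 2.

2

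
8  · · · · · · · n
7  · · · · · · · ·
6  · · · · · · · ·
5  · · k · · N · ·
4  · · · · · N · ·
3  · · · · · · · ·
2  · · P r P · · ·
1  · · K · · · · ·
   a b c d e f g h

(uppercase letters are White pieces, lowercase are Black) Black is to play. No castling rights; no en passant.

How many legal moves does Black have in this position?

16

Black to move; king on c5.
In check: no.
Legal moves: Nf7, Ng6, Kc6, Kb6, Kb5, Kc4, Kb4, Rd8, Rd7, Rd6, Rd5, Rd4, Rd3, Rxe2, Rxc2+, Rd1+.
Count: 16.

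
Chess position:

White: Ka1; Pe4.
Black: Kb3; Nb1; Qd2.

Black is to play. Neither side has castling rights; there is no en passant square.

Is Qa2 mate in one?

After Qa2: white king on a1; in check: yes, from the black queen on a2.
King squares — b1: attacked by Qa2; a2: attacked by Kb3; b2: attacked by Qa2.
White has no legal moves → checkmate.

yes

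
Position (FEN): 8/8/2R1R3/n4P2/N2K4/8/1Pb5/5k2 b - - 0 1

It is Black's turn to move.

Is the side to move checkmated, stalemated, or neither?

neither

Black to move; black king on f1.
In check: no.
Legal moves for Black: Nb7, Nxc6+, Nc4, Nb3+, Bxf5, Be4, Bxa4, Bd3, Bb3, Bd1, Bb1, Kg2, Kf2, Kg1.
Black has 14 legal moves and is not in check → neither.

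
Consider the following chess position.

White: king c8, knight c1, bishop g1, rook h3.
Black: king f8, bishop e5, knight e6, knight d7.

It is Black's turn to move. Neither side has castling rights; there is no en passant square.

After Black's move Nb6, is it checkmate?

no

After Nb6: white king on c8; in check: yes, from the black knight on b6.
White has 2 legal replies: Kb7, Bxb6.
In check but a legal move exists → not checkmate.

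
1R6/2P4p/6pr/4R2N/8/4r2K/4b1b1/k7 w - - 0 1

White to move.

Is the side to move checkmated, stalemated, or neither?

White to move; white king on h3.
In check: yes, from the black bishop on g2 and the black rook on e3.
Legal moves for White: Kh4, Kh2, Kxg2.
White is in check but has 3 legal moves → neither.

neither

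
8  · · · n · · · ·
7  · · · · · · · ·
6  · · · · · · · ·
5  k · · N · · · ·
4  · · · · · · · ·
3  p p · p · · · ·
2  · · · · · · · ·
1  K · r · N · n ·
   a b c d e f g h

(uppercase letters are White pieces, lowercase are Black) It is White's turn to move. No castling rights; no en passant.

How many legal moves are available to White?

White to move; king on a1.
In check: yes, from the black rook on c1.
Legal moves: none.
Count: 0.

0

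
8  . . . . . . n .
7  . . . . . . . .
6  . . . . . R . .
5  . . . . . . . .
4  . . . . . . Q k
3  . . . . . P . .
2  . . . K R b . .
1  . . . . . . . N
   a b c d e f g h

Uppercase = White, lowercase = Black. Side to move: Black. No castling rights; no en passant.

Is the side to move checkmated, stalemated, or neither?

Black to move; black king on h4.
In check: yes, from the white queen on g4.
King squares — g3: attacked by Nh1; h3: attacked by Qg4; g4: attacked by Pf3; g5: attacked by Qg4; h5: attacked by Qg4.
Legal moves for Black: none.
In check with no legal moves → checkmate.

checkmate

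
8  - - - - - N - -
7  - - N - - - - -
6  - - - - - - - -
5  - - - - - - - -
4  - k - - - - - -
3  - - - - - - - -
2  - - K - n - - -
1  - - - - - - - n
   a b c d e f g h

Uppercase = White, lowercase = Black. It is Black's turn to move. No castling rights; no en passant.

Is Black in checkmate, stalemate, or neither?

neither

Black to move; black king on b4.
In check: no.
Legal moves for Black: Kc5, Ka5, Kc4, Ka4, Ka3, Nf4, Nd4+, Neg3, Nc3, Ng1, Nc1, Nhg3, Nf2.
Black has 13 legal moves and is not in check → neither.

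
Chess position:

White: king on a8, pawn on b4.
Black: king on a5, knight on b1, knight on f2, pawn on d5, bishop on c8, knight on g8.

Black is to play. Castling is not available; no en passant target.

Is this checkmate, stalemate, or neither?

neither

Black to move; black king on a5.
In check: yes, from the white pawn on b4.
King squares — a4: available; b4: available; b5: available; a6: available; b6: available.
Legal moves for Black: Kb6, Ka6, Kb5, Kxb4, Ka4.
Black is in check but has 5 legal moves → neither.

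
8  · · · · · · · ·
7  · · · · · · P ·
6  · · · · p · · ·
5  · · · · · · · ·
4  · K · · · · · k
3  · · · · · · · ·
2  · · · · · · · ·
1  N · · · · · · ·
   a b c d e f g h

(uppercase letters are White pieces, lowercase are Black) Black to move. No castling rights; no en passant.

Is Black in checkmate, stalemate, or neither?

Black to move; black king on h4.
In check: no.
Legal moves for Black: Kh5, Kg5, Kg4, Kh3, Kg3, e5.
Black has 6 legal moves and is not in check → neither.

neither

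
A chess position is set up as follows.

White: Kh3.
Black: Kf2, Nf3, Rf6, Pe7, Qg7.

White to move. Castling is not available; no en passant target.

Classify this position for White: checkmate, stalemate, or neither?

stalemate

White to move; white king on h3.
In check: no.
King squares — g2: attacked by Kf2; h2: attacked by Nf3; g3: attacked by Kf2; g4: attacked by Qg7; h4: attacked by Nf3.
Legal moves for White: none.
Not in check and no legal moves → stalemate.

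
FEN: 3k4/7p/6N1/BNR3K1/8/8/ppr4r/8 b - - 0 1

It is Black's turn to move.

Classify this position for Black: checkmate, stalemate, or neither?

neither

Black to move; black king on d8.
In check: yes, from the white bishop on a5.
King squares — c7: attacked by Ba5; d7: available; e7: attacked by Ng6; c8: attacked by Rc5; e8: available.
Legal moves for Black: Ke8, Kd7.
Black is in check but has 2 legal moves → neither.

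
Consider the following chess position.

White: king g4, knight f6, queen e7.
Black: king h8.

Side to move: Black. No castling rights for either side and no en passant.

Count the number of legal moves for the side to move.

Black to move; king on h8.
In check: no.
Legal moves: none.
Count: 0.

0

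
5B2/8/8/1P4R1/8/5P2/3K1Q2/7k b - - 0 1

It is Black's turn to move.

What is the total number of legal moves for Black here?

Black to move; king on h1.
In check: no.
Legal moves: none.
Count: 0.

0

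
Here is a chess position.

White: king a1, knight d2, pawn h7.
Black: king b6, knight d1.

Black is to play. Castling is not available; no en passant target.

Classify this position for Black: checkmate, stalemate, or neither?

neither

Black to move; black king on b6.
In check: no.
Legal moves for Black: Kc7, Kb7, Ka7, Kc6, Ka6, Kc5, Kb5, Ka5, Ne3, Nc3, Nf2, Nb2.
Black has 12 legal moves and is not in check → neither.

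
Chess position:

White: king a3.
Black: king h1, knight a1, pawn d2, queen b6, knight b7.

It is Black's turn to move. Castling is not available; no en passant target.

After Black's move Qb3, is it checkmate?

After Qb3: white king on a3; in check: yes, from the black queen on b3.
King squares — a2: attacked by Qb3; b2: attacked by Qb3; b3: attacked by Na1; a4: attacked by Qb3; b4: attacked by Qb3.
White has no legal moves → checkmate.

yes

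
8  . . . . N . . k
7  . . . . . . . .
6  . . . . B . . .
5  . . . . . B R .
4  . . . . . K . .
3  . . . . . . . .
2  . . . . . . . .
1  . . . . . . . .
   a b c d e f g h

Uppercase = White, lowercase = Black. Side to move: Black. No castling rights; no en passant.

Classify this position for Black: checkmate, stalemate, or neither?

stalemate

Black to move; black king on h8.
In check: no.
King squares — g7: attacked by Rg5; h7: attacked by Bf5; g8: attacked by Rg5.
Legal moves for Black: none.
Not in check and no legal moves → stalemate.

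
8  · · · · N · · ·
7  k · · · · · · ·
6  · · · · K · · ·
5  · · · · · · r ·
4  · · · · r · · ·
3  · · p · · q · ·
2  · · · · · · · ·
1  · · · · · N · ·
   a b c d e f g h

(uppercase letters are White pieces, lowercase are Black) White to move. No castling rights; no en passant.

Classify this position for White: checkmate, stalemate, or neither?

neither

White to move; white king on e6.
In check: yes, from the black rook on e4.
Legal moves for White: Kd7, Kd6.
White is in check but has 2 legal moves → neither.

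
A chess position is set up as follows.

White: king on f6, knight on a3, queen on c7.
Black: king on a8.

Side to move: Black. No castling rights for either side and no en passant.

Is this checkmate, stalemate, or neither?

Black to move; black king on a8.
In check: no.
King squares — a7: attacked by Qc7; b7: attacked by Qc7; b8: attacked by Qc7.
Legal moves for Black: none.
Not in check and no legal moves → stalemate.

stalemate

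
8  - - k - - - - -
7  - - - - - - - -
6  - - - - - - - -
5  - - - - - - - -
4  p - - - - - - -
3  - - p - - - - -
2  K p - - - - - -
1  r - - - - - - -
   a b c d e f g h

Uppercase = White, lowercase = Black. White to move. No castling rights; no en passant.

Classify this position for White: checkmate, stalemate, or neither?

White to move; white king on a2.
In check: yes, from the black rook on a1.
King squares — a1: attacked by Pb2; b1: attacked by Ra1; b2: attacked by Pc3; a3: attacked by Ra1; b3: attacked by Pa4.
Legal moves for White: none.
In check with no legal moves → checkmate.

checkmate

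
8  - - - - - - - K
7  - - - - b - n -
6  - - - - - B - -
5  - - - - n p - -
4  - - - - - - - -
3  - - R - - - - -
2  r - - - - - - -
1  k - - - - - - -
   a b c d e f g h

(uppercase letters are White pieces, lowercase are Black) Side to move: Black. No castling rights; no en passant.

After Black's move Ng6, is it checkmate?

After Ng6: white king on h8; in check: yes, from the black knight on g6.
White has 3 legal replies: Kg8, Kh7, Kxg7.
In check but a legal move exists → not checkmate.

no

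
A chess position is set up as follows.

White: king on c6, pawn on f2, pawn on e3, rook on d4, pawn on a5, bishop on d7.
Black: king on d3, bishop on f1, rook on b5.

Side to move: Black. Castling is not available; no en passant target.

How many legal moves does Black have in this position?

3

Black to move; king on d3.
In check: yes, from the white rook on d4.
Legal moves: Kc3, Ke2, Kc2.
Count: 3.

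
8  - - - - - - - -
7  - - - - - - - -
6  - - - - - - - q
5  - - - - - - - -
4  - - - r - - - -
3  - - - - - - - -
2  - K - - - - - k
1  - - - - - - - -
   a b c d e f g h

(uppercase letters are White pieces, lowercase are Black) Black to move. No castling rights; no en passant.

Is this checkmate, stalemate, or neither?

Black to move; black king on h2.
In check: no.
Legal moves for Black include: Qh8, Qf8, Qh7, Qg7, Qg6, Qf6, Qe6, Qd6, Qc6, Qb6+, Qa6, Qh5, Qg5, Qh4, Qf4, Qh3, Qe3, Qd2+, ... (list truncated; more exist).
Black has legal moves and is not in check → neither.

neither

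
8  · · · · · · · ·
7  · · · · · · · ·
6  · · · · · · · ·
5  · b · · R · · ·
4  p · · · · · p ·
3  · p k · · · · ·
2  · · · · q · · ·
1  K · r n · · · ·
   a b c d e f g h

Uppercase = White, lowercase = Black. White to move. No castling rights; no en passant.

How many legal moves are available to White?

0

White to move; king on a1.
In check: yes, from the black rook on c1.
Legal moves: none.
Count: 0.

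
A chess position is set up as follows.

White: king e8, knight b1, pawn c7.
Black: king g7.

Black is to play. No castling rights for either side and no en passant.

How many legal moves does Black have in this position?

6

Black to move; king on g7.
In check: no.
Legal moves: Kh8, Kg8, Kh7, Kh6, Kg6, Kf6.
Count: 6.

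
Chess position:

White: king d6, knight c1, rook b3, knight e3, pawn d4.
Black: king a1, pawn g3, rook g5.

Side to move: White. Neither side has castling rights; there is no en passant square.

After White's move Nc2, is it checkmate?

After Nc2: black king on a1; in check: yes, from the white knight on c2.
King squares — b1: attacked by Rb3; a2: attacked by Nc1; b2: attacked by Rb3.
Black has no legal moves → checkmate.

yes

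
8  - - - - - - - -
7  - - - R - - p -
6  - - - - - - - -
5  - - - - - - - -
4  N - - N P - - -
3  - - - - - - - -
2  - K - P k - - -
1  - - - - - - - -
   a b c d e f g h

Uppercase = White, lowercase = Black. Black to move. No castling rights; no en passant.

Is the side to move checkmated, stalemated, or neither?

Black to move; black king on e2.
In check: yes, from the white knight on d4.
King squares — d1: available; e1: available; f1: available; d2: available; f2: available; d3: available; e3: attacked by Pd2; f3: attacked by Nd4.
Legal moves for Black: Kd3, Kf2, Kxd2, Kf1, Ke1, Kd1.
Black is in check but has 6 legal moves → neither.

neither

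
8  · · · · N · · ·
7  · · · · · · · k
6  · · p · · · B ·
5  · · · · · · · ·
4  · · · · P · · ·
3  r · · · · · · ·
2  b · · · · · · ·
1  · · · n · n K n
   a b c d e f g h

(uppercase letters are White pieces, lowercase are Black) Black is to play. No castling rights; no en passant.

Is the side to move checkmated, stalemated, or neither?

Black to move; black king on h7.
In check: yes, from the white bishop on g6.
King squares — g6: available; h6: available; g7: attacked by Ne8; g8: available; h8: available.
Legal moves for Black: Kh8, Kg8, Kh6, Kxg6.
Black is in check but has 4 legal moves → neither.

neither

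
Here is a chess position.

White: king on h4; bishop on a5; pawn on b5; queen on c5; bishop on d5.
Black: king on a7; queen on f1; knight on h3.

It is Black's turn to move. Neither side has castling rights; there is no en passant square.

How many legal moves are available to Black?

Black to move; king on a7.
In check: yes, from the white queen on c5.
Legal moves: Kb8.
Count: 1.

1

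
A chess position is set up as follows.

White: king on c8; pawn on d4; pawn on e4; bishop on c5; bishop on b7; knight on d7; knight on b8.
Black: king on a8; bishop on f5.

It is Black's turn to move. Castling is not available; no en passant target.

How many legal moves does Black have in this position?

0

Black to move; king on a8.
In check: yes, from the white bishop on b7.
Legal moves: none.
Count: 0.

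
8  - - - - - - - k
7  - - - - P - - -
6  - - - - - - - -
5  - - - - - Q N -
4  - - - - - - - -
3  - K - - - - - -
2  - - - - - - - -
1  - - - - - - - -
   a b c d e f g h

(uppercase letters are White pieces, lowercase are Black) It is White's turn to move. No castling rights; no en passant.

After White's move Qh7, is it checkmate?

After Qh7: black king on h8; in check: yes, from the white queen on h7.
King squares — g7: attacked by Qh7; h7: attacked by Ng5; g8: attacked by Qh7.
Black has no legal moves → checkmate.

yes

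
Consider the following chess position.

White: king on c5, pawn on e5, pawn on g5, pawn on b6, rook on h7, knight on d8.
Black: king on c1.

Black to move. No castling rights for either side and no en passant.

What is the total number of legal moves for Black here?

5

Black to move; king on c1.
In check: no.
Legal moves: Kd2, Kc2, Kb2, Kd1, Kb1.
Count: 5.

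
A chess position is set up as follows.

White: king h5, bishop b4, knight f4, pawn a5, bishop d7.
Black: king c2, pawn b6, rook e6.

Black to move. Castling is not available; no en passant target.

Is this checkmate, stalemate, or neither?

neither

Black to move; black king on c2.
In check: no.
Legal moves for Black include: Re8, Re7, Rh6+, Rg6, Rf6, Rd6, Rc6, Re5+, Re4, Re3, Re2, Re1, Kb3, Kb2, Kd1, Kc1, Kb1, bxa5, ... (list truncated; more exist).
Black has legal moves and is not in check → neither.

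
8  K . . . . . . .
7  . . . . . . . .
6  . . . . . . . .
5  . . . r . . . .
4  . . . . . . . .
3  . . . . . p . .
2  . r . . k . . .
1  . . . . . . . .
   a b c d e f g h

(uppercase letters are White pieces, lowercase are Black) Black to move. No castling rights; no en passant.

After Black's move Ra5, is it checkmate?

After Ra5: white king on a8; in check: yes, from the black rook on a5.
King squares — a7: attacked by Ra5; b7: attacked by Rb2; b8: attacked by Rb2.
White has no legal moves → checkmate.

yes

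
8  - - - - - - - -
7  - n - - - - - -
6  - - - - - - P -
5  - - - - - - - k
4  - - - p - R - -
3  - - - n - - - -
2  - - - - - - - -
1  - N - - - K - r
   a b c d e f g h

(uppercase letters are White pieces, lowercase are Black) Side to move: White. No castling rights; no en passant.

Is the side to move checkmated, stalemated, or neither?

neither

White to move; white king on f1.
In check: yes, from the black rook on h1.
Legal moves for White: Kg2, Ke2.
White is in check but has 2 legal moves → neither.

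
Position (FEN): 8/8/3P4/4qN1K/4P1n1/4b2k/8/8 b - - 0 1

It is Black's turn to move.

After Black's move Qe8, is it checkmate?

After Qe8: white king on h5; in check: yes, from the black queen on e8.
King squares — g4: attacked by Kh3; h4: attacked by Kh3; g5: attacked by Be3; g6: attacked by Qe8; h6: attacked by Be3.
White has no legal moves → checkmate.

yes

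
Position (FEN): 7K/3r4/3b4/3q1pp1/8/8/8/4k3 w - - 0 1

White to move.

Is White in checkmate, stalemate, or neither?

White to move; white king on h8.
In check: no.
King squares — g7: attacked by Rd7; h7: attacked by Rd7; g8: attacked by Qd5.
Legal moves for White: none.
Not in check and no legal moves → stalemate.

stalemate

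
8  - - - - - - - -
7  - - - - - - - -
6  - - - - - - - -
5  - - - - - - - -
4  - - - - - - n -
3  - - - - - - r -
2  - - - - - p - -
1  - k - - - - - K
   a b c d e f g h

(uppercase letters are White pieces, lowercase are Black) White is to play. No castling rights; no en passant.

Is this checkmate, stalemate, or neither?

White to move; white king on h1.
In check: no.
King squares — g1: attacked by Pf2; g2: attacked by Rg3; h2: attacked by Ng4.
Legal moves for White: none.
Not in check and no legal moves → stalemate.

stalemate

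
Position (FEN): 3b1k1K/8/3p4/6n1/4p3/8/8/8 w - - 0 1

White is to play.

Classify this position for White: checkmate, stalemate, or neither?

stalemate

White to move; white king on h8.
In check: no.
King squares — g7: attacked by Kf8; h7: attacked by Ng5; g8: attacked by Kf8.
Legal moves for White: none.
Not in check and no legal moves → stalemate.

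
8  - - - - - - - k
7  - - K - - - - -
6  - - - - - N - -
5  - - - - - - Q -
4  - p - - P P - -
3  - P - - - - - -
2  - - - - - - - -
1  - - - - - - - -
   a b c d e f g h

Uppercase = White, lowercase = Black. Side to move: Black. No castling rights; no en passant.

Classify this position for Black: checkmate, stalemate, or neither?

Black to move; black king on h8.
In check: no.
King squares — g7: attacked by Qg5; h7: attacked by Nf6; g8: attacked by Qg5.
Legal moves for Black: none.
Not in check and no legal moves → stalemate.

stalemate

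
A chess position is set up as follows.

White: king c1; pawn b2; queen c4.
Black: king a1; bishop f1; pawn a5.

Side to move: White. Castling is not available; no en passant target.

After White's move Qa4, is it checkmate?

yes

After Qa4: black king on a1; in check: yes, from the white queen on a4.
King squares — b1: attacked by Kc1; a2: attacked by Qa4; b2: attacked by Kc1.
Black has no legal moves → checkmate.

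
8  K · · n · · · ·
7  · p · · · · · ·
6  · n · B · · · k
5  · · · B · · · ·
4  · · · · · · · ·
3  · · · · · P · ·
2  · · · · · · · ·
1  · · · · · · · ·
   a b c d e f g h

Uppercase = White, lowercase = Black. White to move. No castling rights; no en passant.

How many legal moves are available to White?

2

White to move; king on a8.
In check: yes, from the black knight on b6.
Legal moves: Kb8, Ka7.
Count: 2.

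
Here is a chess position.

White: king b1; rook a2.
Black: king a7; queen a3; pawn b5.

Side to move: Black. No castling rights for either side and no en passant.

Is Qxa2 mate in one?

After Qxa2: white king on b1; in check: yes, from the black queen on a2.
White has 2 legal replies: Kxa2, Kc1.
In check but a legal move exists → not checkmate.

no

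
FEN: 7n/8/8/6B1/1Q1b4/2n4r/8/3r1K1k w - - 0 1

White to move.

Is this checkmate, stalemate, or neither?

White to move; white king on f1.
In check: yes, from the black rook on d1.
King squares — e1: attacked by Rd1; g1: attacked by Rd1; e2: attacked by Nc3; f2: attacked by Bd4; g2: attacked by Kh1.
Legal moves for White: none.
In check with no legal moves → checkmate.

checkmate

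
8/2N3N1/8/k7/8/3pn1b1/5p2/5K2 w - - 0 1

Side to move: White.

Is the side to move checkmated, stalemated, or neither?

checkmate

White to move; white king on f1.
In check: yes, from the black knight on e3.
King squares — e1: attacked by Pf2; g1: attacked by Pf2; e2: attacked by Pd3; f2: attacked by Bg3; g2: attacked by Ne3.
Legal moves for White: none.
In check with no legal moves → checkmate.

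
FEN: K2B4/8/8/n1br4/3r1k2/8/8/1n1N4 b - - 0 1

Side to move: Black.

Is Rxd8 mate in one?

yes

After Rxd8: white king on a8; in check: yes, from the black rook on d8.
King squares — a7: attacked by Bc5; b7: attacked by Na5; b8: attacked by Rd8.
White has no legal moves → checkmate.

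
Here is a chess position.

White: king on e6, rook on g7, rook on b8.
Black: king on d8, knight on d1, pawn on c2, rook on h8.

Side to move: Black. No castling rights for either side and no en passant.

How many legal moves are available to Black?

Black to move; king on d8.
In check: yes, from the white rook on b8.
Legal moves: none.
Count: 0.

0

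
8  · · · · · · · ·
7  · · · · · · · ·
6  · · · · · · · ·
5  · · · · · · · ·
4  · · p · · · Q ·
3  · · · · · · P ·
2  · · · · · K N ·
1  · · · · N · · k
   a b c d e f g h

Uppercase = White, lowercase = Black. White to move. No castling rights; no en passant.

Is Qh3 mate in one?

After Qh3: black king on h1; in check: yes, from the white queen on h3.
King squares — g1: attacked by Kf2; g2: attacked by Ne1; h2: attacked by Qh3.
Black has no legal moves → checkmate.

yes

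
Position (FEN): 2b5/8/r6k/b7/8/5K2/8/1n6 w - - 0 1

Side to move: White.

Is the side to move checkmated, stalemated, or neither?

White to move; white king on f3.
In check: no.
Legal moves for White: Kf4, Ke4, Kg3, Ke3, Kg2, Kf2, Ke2.
White has 7 legal moves and is not in check → neither.

neither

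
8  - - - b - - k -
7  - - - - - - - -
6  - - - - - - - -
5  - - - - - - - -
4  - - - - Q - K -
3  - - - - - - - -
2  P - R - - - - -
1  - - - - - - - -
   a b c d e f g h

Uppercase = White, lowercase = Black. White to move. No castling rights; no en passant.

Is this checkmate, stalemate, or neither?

White to move; white king on g4.
In check: no.
Legal moves for White include: Kh5, Kf5, Kf4, Kh3, Kg3, Kf3, Qe8+, Qa8, Qh7+, Qe7, Qb7, Qg6+, Qe6+, Qc6, Qf5, Qe5, Qd5+, Qf4, ... (list truncated; more exist).
White has legal moves and is not in check → neither.

neither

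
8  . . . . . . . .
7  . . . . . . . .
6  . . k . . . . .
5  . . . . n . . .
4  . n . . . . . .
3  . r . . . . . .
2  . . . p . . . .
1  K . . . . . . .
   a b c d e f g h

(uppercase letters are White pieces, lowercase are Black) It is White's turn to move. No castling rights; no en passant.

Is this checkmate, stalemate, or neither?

stalemate

White to move; white king on a1.
In check: no.
King squares — b1: attacked by Rb3; a2: attacked by Nb4; b2: attacked by Rb3.
Legal moves for White: none.
Not in check and no legal moves → stalemate.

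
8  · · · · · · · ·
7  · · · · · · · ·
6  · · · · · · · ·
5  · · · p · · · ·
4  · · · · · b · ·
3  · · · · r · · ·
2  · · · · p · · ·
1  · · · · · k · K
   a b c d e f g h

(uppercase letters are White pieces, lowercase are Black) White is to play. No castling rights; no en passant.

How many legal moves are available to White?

0

White to move; king on h1.
In check: no.
Legal moves: none.
Count: 0.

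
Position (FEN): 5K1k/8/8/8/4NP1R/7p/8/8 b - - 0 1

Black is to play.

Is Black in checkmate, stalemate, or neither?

Black to move; black king on h8.
In check: yes, from the white rook on h4.
King squares — g7: attacked by Kf8; h7: attacked by Rh4; g8: attacked by Kf8.
Legal moves for Black: none.
In check with no legal moves → checkmate.

checkmate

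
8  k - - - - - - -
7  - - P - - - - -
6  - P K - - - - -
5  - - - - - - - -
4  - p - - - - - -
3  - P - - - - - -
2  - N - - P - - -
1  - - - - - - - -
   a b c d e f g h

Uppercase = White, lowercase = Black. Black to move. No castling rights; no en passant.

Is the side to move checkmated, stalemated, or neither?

Black to move; black king on a8.
In check: no.
King squares — a7: attacked by Pb6; b7: attacked by Kc6; b8: attacked by Pc7.
Legal moves for Black: none.
Not in check and no legal moves → stalemate.

stalemate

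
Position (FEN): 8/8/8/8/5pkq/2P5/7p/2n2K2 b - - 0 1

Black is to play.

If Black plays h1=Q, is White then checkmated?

yes

After h1=Q: white king on f1; in check: yes, from the black queen on h1.
King squares — e1: attacked by Qh1; g1: attacked by Qh1; e2: attacked by Nc1; f2: attacked by Qh4; g2: attacked by Qh1.
White has no legal moves → checkmate.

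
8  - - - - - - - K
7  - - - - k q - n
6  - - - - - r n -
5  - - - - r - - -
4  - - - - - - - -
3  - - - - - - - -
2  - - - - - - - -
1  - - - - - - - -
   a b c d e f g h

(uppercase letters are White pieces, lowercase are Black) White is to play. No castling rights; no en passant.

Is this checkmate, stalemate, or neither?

checkmate

White to move; white king on h8.
In check: yes, from the black knight on g6.
King squares — g7: attacked by Qf7; h7: attacked by Qf7; g8: attacked by Qf7.
Legal moves for White: none.
In check with no legal moves → checkmate.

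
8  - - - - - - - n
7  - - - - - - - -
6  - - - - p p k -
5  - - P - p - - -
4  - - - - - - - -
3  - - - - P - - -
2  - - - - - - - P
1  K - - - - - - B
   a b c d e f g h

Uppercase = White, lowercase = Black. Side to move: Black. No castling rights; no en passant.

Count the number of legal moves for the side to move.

10

Black to move; king on g6.
In check: no.
Legal moves: Nf7, Kh7, Kg7, Kf7, Kh6, Kh5, Kg5, Kf5, f5, e4.
Count: 10.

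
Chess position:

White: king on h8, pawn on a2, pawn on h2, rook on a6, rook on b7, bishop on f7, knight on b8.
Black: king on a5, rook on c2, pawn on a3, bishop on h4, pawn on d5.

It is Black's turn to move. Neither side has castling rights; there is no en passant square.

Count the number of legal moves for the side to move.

0

Black to move; king on a5.
In check: yes, from the white rook on a6.
Legal moves: none.
Count: 0.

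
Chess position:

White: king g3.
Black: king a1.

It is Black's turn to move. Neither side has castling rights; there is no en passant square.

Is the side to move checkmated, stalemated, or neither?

neither

Black to move; black king on a1.
In check: no.
Legal moves for Black: Kb2, Ka2, Kb1.
Black has 3 legal moves and is not in check → neither.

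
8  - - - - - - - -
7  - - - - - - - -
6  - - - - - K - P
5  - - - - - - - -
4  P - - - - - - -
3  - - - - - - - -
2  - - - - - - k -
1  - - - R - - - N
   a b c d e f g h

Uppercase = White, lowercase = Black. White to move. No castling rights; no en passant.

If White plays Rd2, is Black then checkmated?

no

After Rd2: black king on g2; in check: yes, from the white rook on d2.
Black has 5 legal replies: Kh3, Kf3, Kxh1, Kg1, Kf1.
In check but a legal move exists → not checkmate.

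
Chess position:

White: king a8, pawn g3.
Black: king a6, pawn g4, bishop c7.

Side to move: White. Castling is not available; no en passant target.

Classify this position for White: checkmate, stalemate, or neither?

stalemate

White to move; white king on a8.
In check: no.
King squares — a7: attacked by Ka6; b7: attacked by Ka6; b8: attacked by Bc7.
Legal moves for White: none.
Not in check and no legal moves → stalemate.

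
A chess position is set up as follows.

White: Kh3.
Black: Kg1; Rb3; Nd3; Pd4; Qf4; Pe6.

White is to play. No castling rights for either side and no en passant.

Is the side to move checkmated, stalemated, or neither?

White to move; white king on h3.
In check: no.
King squares — g2: attacked by Kg1; h2: attacked by Kg1; g3: attacked by Qf4; g4: attacked by Qf4; h4: attacked by Qf4.
Legal moves for White: none.
Not in check and no legal moves → stalemate.

stalemate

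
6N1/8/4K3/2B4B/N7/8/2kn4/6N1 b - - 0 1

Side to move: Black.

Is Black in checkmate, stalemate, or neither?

neither

Black to move; black king on c2.
In check: no.
Legal moves for Black: Ne4, Nc4, Nf3, Nb3, Nf1, Nb1, Kd3, Kb3, Kc1, Kb1.
Black has 10 legal moves and is not in check → neither.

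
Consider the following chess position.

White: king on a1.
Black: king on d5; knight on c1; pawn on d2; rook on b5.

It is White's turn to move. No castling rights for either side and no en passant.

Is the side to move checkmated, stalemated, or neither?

White to move; white king on a1.
In check: no.
King squares — b1: attacked by Rb5; a2: attacked by Nc1; b2: attacked by Rb5.
Legal moves for White: none.
Not in check and no legal moves → stalemate.

stalemate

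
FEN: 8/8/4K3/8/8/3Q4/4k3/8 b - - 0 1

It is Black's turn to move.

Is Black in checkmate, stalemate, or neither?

neither

Black to move; black king on e2.
In check: yes, from the white queen on d3.
Legal moves for Black: Kxd3, Kf2, Ke1.
Black is in check but has 3 legal moves → neither.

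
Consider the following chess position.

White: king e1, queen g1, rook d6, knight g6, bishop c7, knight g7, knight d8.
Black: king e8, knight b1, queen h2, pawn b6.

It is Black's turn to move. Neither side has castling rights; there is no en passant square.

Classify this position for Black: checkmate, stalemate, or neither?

checkmate

Black to move; black king on e8.
In check: yes, from the white knight on g7.
King squares — d7: attacked by Rd6; e7: attacked by Ng6; f7: attacked by Nd8; d8: attacked by Rd6; f8: attacked by Ng6.
Legal moves for Black: none.
In check with no legal moves → checkmate.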